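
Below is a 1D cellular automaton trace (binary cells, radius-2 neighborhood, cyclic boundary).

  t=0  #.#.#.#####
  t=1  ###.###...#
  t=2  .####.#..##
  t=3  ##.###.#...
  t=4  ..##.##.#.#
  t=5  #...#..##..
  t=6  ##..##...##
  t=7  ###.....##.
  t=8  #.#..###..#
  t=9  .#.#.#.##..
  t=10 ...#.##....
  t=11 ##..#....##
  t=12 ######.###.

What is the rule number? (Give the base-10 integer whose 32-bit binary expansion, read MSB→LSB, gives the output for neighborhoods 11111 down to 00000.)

  #####|.  b31=0 t=0,i=8
  ####.|#  b30=1 t=0,i=10
  ###.#|#  b29=1 t=0,i=0
  ###..|#  b28=1 t=1,i=6
  ##.##|#  b27=1 t=1,i=3
  ##.#.|#  b26=1 t=0,i=1
  ##..#|#  b25=1 t=5,i=9
  ##...|.  b24=0 t=1,i=7
  #.###|#  b23=1 t=0,i=6
  #.##.|.  b22=0 t=4,i=5
  #.#.#|#  b21=1 t=0,i=2
  #.#..|.  b20=0 t=2,i=6
  #..##|.  b19=0 t=2,i=8
  #..#.|#  b18=1 t=5,i=10
  #...#|.  b17=0 t=1,i=8
  #....|.  b16=0 t=7,i=4
  .####|.  b15=0 t=0,i=7
  .###.|.  b14=0 t=1,i=5
  .##.#|.  b13=0 t=2,i=10
  .##..|.  b12=0 t=5,i=8
  .#.##|#  b11=1 t=0,i=5
  .#.#.|.  b10=0 t=0,i=3
  .#..#|#  b9=1 t=2,i=7
  .#...|#  b8=1 t=3,i=8
  ..###|#  b7=1 t=1,i=10
  ..##.|.  b6=0 t=2,i=9
  ..#.#|.  b5=0 t=9,i=1
  ..#..|#  b4=1 t=5,i=0
  ...##|#  b3=1 t=1,i=9
  ...#.|.  b2=0 t=5,i=3
  ....#|#  b1=1 t=7,i=6
  .....|#  b0=1 t=7,i=5
  bits 01111110101001000000101110011011 = 2124680091

2124680091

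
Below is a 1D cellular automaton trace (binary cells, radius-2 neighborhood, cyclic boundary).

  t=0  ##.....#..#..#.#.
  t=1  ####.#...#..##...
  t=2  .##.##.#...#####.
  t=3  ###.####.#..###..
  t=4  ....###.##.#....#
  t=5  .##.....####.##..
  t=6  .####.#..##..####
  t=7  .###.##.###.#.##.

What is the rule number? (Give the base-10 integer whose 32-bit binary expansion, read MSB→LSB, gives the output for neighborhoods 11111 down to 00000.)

  nb #####: next=#  (t=2,i=13, bit31=1)
  nb ####.: next=#  (t=1,i=2, bit30=1)
  nb ###.#: next=.  (t=1,i=3, bit29=0)
  nb ###..: next=.  (t=2,i=15, bit28=0)
  nb ##.##: next=.  (t=2,i=3, bit27=0)
  nb ##.#.: next=#  (t=1,i=4, bit26=1)
  nb ##..#: next=.  (t=2,i=16, bit25=0)
  nb ##...: next=#  (t=0,i=2, bit24=1)
  nb #.###: next=#  (t=3,i=4, bit23=1)
  nb #.##.: next=#  (t=0,i=0, bit22=1)
  nb #.#.#: next=.  (t=0,i=15, bit21=0)
  nb #.#..: next=#  (t=1,i=5, bit20=1)
  nb #..##: next=#  (t=1,i=11, bit19=1)
  nb #..#.: next=#  (t=0,i=9, bit18=1)
  nb #...#: next=#  (t=1,i=7, bit17=1)
  nb #....: next=#  (t=0,i=3, bit16=1)
  nb .####: next=#  (t=1,i=1, bit15=1)
  nb .###.: next=.  (t=3,i=1, bit14=0)
  nb .##.#: next=#  (t=2,i=2, bit13=1)
  nb .##..: next=#  (t=0,i=1, bit12=1)
  nb .#.##: next=.  (t=0,i=16, bit11=0)
  nb .#.#.: next=.  (t=0,i=14, bit10=0)
  nb .#..#: next=.  (t=0,i=8, bit9=0)
  nb .#...: next=.  (t=1,i=6, bit8=0)
  nb ..###: next=.  (t=1,i=0, bit7=0)
  nb ..##.: next=#  (t=1,i=12, bit6=1)
  nb ..#.#: next=#  (t=0,i=13, bit5=1)
  nb ..#..: next=.  (t=0,i=7, bit4=0)
  nb ...##: next=.  (t=1,i=16, bit3=0)
  nb ...#.: next=.  (t=0,i=6, bit2=0)
  nb ....#: next=#  (t=0,i=5, bit1=1)
  nb .....: next=.  (t=0,i=4, bit0=0)
  bits 11000101110111111011000001100010 = 3319771234

3319771234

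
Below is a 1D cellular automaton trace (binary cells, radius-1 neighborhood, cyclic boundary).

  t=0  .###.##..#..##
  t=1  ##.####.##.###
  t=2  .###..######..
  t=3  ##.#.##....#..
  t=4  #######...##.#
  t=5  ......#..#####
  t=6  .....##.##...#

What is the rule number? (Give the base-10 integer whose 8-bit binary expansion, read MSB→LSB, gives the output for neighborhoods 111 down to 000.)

  [7] ### => .  t=0,i=2
  [6] ##. => #  t=0,i=3
  [5] #.# => #  t=0,i=0
  [4] #.. => .  t=0,i=7
  [3] .## => #  t=0,i=1
  [2] .#. => #  t=0,i=9
  [1] ..# => #  t=0,i=8
  [0] ... => .  t=2,i=13
  bits 01101110 = 110

110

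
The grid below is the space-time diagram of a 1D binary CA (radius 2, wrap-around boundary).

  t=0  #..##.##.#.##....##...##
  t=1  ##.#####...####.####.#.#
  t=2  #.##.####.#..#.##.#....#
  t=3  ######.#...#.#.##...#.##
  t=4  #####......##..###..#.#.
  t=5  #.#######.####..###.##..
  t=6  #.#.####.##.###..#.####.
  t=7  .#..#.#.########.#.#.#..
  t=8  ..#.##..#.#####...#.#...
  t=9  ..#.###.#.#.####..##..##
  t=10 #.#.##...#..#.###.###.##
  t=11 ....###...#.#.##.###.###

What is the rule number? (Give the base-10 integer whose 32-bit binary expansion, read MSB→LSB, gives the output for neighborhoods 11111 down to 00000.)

3686889065

  nb #####: next=#  (t=1,i=5, bit31=1)
  nb ####.: next=#  (t=1,i=6, bit30=1)
  nb ###.#: next=.  (t=1,i=1, bit29=0)
  nb ###..: next=#  (t=0,i=0, bit28=1)
  nb ##.##: next=#  (t=0,i=5, bit27=1)
  nb ##.#.: next=.  (t=0,i=8, bit26=0)
  nb ##..#: next=#  (t=0,i=1, bit25=1)
  nb ##...: next=#  (t=0,i=13, bit24=1)
  nb #.###: next=#  (t=1,i=3, bit23=1)
  nb #.##.: next=#  (t=0,i=6, bit22=1)
  nb #.#.#: next=.  (t=0,i=9, bit21=0)
  nb #.#..: next=.  (t=2,i=10, bit20=0)
  nb #..##: next=.  (t=0,i=2, bit19=0)
  nb #..#.: next=.  (t=2,i=12, bit18=0)
  nb #...#: next=.  (t=0,i=20, bit17=0)
  nb #....: next=#  (t=0,i=14, bit16=1)
  nb .####: next=.  (t=1,i=4, bit15=0)
  nb .###.: next=#  (t=0,i=23, bit14=1)
  nb .##.#: next=#  (t=0,i=4, bit13=1)
  nb .##..: next=#  (t=0,i=12, bit12=1)
  nb .#.##: next=.  (t=0,i=10, bit11=0)
  nb .#.#.: next=#  (t=3,i=12, bit10=1)
  nb .#..#: next=#  (t=2,i=11, bit9=1)
  nb .#...: next=.  (t=2,i=19, bit8=0)
  nb ..###: next=.  (t=0,i=22, bit7=0)
  nb ..##.: next=#  (t=0,i=3, bit6=1)
  nb ..#.#: next=#  (t=2,i=13, bit5=1)
  nb ..#..: next=.  (t=7,i=1, bit4=0)
  nb ...##: next=#  (t=0,i=16, bit3=1)
  nb ...#.: next=.  (t=3,i=10, bit2=0)
  nb ....#: next=.  (t=0,i=15, bit1=0)
  nb .....: next=#  (t=4,i=7, bit0=1)
  bits 11011011110000010111011001101001 = 3686889065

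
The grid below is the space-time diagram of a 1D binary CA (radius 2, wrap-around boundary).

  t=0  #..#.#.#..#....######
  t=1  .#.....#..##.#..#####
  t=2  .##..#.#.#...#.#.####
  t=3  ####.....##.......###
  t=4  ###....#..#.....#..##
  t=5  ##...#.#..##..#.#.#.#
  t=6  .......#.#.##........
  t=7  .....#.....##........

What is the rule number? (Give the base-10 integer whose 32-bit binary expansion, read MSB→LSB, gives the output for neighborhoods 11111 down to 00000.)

  #####|#  b31=1 t=0,i=17
  ####.|#  b30=1 t=0,i=20
  ###.#|#  b29=1 t=1,i=20
  ###..|.  b28=0 t=0,i=0
  ##.##|#  b27=1 t=2,i=0
  ##.#.|.  b26=0 t=1,i=0
  ##..#|#  b25=1 t=0,i=1
  ##...|.  b24=0 t=3,i=4
  #.###|.  b23=0 t=2,i=17
  #.##.|#  b22=1 t=2,i=1
  #.#.#|.  b21=0 t=0,i=5
  #.#..|#  b20=1 t=0,i=7
  #..##|#  b19=1 t=1,i=9
  #..#.|.  b18=0 t=0,i=2
  #...#|.  b17=0 t=2,i=11
  #....|.  b16=0 t=0,i=12
  .####|#  b15=1 t=0,i=16
  .###.|.  b14=0 t=5,i=0
  .##.#|.  b13=0 t=1,i=11
  .##..|#  b12=1 t=2,i=2
  .#.##|.  b11=0 t=2,i=16
  .#.#.|.  b10=0 t=0,i=4
  .#..#|.  b9=0 t=0,i=8
  .#...|#  b8=1 t=0,i=11
  ..###|.  b7=0 t=0,i=15
  ..##.|.  b6=0 t=1,i=10
  ..#.#|.  b5=0 t=0,i=3
  ..#..|#  b4=1 t=0,i=10
  ...##|.  b3=0 t=0,i=14
  ...#.|.  b2=0 t=1,i=6
  ....#|#  b1=1 t=0,i=13
  .....|.  b0=0 t=1,i=4
  bits 11101010010110001001000100010010 = 3931672850

3931672850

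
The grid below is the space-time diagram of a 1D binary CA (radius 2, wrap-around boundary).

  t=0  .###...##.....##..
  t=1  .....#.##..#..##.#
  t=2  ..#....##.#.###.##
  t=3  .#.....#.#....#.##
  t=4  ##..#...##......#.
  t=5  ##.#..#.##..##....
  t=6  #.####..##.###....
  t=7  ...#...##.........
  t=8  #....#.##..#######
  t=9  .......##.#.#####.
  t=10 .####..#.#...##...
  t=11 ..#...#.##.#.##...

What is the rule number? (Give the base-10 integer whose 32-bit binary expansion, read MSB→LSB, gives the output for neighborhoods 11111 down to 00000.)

2757662273

  [31] ##### => #  t=8,i=13
  [30] ####. => .  t=6,i=4
  [29] ###.# => #  t=2,i=14
  [28] ###.. => .  t=0,i=3
  [27] ##.## => .  t=2,i=15
  [26] ##.#. => #  t=1,i=16
  [25] ##..# => .  t=1,i=9
  [24] ##... => .  t=0,i=4
  [23] #.### => .  t=2,i=12
  [22] #.##. => #  t=1,i=7
  [21] #.#.# => .  t=2,i=10
  [20] #.#.. => #  t=1,i=17
  [19] #..## => #  t=1,i=13
  [18] #..#. => #  t=1,i=10
  [17] #...# => #  t=0,i=5
  [16] #.... => .  t=0,i=10
  [15] .#### => #  t=6,i=3
  [14] .###. => .  t=0,i=2
  [13] .##.# => .  t=1,i=15
  [12] .##.. => #  t=0,i=8
  [11] .#.## => .  t=1,i=6
  [10] .#.#. => #  t=3,i=8
  [9] .#..# => #  t=1,i=12
  [8] .#... => .  t=1,i=0
  [7] ..### => .  t=0,i=1
  [6] ..##. => #  t=0,i=7
  [5] ..#.# => .  t=1,i=5
  [4] ..#.. => .  t=1,i=11
  [3] ...## => .  t=0,i=0
  [2] ...#. => .  t=1,i=4
  [1] ....# => .  t=0,i=12
  [0] ..... => #  t=0,i=11
  bits 10100100010111101001011001000001 = 2757662273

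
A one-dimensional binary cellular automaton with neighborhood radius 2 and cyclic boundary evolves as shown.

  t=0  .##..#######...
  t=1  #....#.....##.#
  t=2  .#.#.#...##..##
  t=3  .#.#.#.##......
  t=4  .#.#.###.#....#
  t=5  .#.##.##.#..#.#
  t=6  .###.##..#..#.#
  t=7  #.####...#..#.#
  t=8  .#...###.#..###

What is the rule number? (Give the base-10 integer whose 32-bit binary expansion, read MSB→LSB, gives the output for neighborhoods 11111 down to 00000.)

963791034

  #####|.  b31=0 t=0,i=7
  ####.|.  b30=0 t=0,i=10
  ###.#|#  b29=1 t=4,i=7
  ###..|#  b28=1 t=0,i=11
  ##.##|#  b27=1 t=1,i=13
  ##.#.|.  b26=0 t=2,i=0
  ##..#|.  b25=0 t=0,i=3
  ##...|#  b24=1 t=0,i=12
  #.###|.  b23=0 t=4,i=5
  #.##.|#  b22=1 t=1,i=14
  #.#.#|#  b21=1 t=2,i=1
  #.#..|#  b20=1 t=2,i=5
  #..##|.  b19=0 t=0,i=4
  #..#.|.  b18=0 t=5,i=11
  #...#|#  b17=1 t=2,i=7
  #....|.  b16=0 t=0,i=13
  .####|.  b15=0 t=0,i=6
  .###.|#  b14=1 t=4,i=6
  .##.#|.  b13=0 t=1,i=12
  .##..|.  b12=0 t=0,i=2
  .#.##|#  b11=1 t=3,i=6
  .#.#.|.  b10=0 t=2,i=2
  .#..#|.  b9=0 t=5,i=10
  .#...|.  b8=0 t=1,i=6
  ..###|#  b7=1 t=0,i=5
  ..##.|.  b6=0 t=0,i=1
  ..#.#|#  b5=1 t=3,i=1
  ..#..|#  b4=1 t=1,i=5
  ...##|#  b3=1 t=0,i=0
  ...#.|.  b2=0 t=1,i=4
  ....#|#  b1=1 t=0,i=14
  .....|.  b0=0 t=1,i=8
  bits 00111001011100100100100010111010 = 963791034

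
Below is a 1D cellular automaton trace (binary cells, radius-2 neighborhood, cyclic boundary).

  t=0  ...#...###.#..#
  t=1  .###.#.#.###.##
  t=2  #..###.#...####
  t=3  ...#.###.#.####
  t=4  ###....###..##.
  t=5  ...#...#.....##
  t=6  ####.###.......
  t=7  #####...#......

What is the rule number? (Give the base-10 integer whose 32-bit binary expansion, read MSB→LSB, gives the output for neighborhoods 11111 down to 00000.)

  ##### -> #   bit 31 = 1  t=2,i=13
  ####. -> #   bit 30 = 1  t=2,i=14
  ###.# -> #   bit 29 = 1  t=0,i=9
  ###.. -> .   bit 28 = 0  t=2,i=0
  ##.## -> #   bit 27 = 1  t=1,i=0
  ##.#. -> #   bit 26 = 1  t=0,i=10
  ##..# -> .   bit 25 = 0  t=2,i=1
  ##... -> #   bit 24 = 1  t=3,i=0
  #.### -> .   bit 23 = 0  t=1,i=1
  #.##. -> #   bit 22 = 1  t=1,i=13
  #.#.# -> #   bit 21 = 1  t=1,i=5
  #.#.. -> #   bit 20 = 1  t=0,i=11
  #..## -> .   bit 19 = 0  t=2,i=2
  #..#. -> #   bit 18 = 1  t=0,i=13
  #...# -> #   bit 17 = 1  t=0,i=1
  #.... -> .   bit 16 = 0  t=4,i=4
  .#### -> #   bit 15 = 1  t=2,i=12
  .###. -> .   bit 14 = 0  t=0,i=8
  .##.# -> #   bit 13 = 1  t=1,i=14
  .##.. -> .   bit 12 = 0  t=5,i=14
  .#.## -> .   bit 11 = 0  t=1,i=8
  .#.#. -> .   bit 10 = 0  t=1,i=6
  .#..# -> .   bit 9 = 0  t=0,i=12
  .#... -> .   bit 8 = 0  t=0,i=0
  ..### -> #   bit 7 = 1  t=0,i=7
  ..##. -> .   bit 6 = 0  t=4,i=12
  ..#.# -> .   bit 5 = 0  t=3,i=3
  ..#.. -> #   bit 4 = 1  t=0,i=3
  ...## -> .   bit 3 = 0  t=0,i=6
  ...#. -> #   bit 2 = 1  t=0,i=2
  ....# -> .   bit 1 = 0  t=4,i=5
  ..... -> .   bit 0 = 0  t=5,i=10
  bits 11101101011101101010000010010100 = 3983974548

3983974548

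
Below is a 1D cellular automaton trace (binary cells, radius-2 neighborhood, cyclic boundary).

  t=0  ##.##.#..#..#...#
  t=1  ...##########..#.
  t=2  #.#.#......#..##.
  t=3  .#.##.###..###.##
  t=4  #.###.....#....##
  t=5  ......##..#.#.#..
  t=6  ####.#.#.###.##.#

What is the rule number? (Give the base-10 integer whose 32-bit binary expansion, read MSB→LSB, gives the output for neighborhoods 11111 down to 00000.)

1146994233

  #####|.  b31=0 t=1,i=5
  ####.|#  b30=1 t=1,i=11
  ###.#|.  b29=0 t=0,i=1
  ###..|.  b28=0 t=1,i=12
  ##.##|.  b27=0 t=0,i=2
  ##.#.|#  b26=1 t=0,i=5
  ##..#|.  b25=0 t=1,i=13
  ##...|.  b24=0 t=4,i=5
  #.###|.  b23=0 t=3,i=6
  #.##.|#  b22=1 t=0,i=3
  #.#.#|.  b21=0 t=2,i=0
  #.#..|#  b20=1 t=0,i=6
  #..##|#  b19=1 t=2,i=13
  #..#.|#  b18=1 t=0,i=8
  #...#|.  b17=0 t=0,i=14
  #....|#  b16=1 t=1,i=0
  .####|#  b15=1 t=1,i=4
  .###.|.  b14=0 t=0,i=0
  .##.#|#  b13=1 t=0,i=4
  .##..|#  b12=1 t=5,i=7
  .#.##|#  b11=1 t=3,i=2
  .#.#.|#  b10=1 t=2,i=1
  .#..#|#  b9=1 t=0,i=7
  .#...|.  b8=0 t=0,i=13
  ..###|.  b7=0 t=0,i=16
  ..##.|.  b6=0 t=2,i=14
  ..#.#|#  b5=1 t=5,i=10
  ..#..|#  b4=1 t=0,i=9
  ...##|#  b3=1 t=0,i=15
  ...#.|.  b2=0 t=2,i=10
  ....#|.  b1=0 t=1,i=1
  .....|#  b0=1 t=2,i=7
  bits 01000100010111011011111000111001 = 1146994233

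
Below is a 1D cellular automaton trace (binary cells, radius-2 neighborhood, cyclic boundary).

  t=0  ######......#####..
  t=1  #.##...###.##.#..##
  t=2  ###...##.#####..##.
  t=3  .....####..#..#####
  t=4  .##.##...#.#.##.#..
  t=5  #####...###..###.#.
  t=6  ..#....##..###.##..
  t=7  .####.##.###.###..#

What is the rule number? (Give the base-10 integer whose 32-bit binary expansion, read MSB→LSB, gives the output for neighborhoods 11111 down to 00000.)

  nb #####: next=#  (t=0,i=2, bit31=1)
  nb ####.: next=.  (t=0,i=4, bit30=0)
  nb ###.#: next=#  (t=1,i=0, bit29=1)
  nb ###..: next=.  (t=0,i=5, bit28=0)
  nb ##.##: next=#  (t=1,i=1, bit27=1)
  nb ##.#.: next=#  (t=1,i=13, bit26=1)
  nb ##..#: next=#  (t=0,i=17, bit25=1)
  nb ##...: next=.  (t=0,i=6, bit24=0)
  nb #.###: next=.  (t=2,i=0, bit23=0)
  nb #.##.: next=#  (t=1,i=2, bit22=1)
  nb #.#.#: next=.  (t=4,i=11, bit21=0)
  nb #.#..: next=.  (t=1,i=14, bit20=0)
  nb #..##: next=#  (t=0,i=18, bit19=1)
  nb #..#.: next=.  (t=3,i=10, bit18=0)
  nb #...#: next=.  (t=1,i=5, bit17=0)
  nb #....: next=#  (t=0,i=7, bit16=1)
  nb .####: next=.  (t=0,i=1, bit15=0)
  nb .###.: next=.  (t=1,i=8, bit14=0)
  nb .##.#: next=#  (t=1,i=12, bit13=1)
  nb .##..: next=.  (t=1,i=3, bit12=0)
  nb .#.##: next=.  (t=4,i=12, bit11=0)
  nb .#.#.: next=#  (t=4,i=10, bit10=1)
  nb .#..#: next=.  (t=1,i=15, bit9=0)
  nb .#...: next=#  (t=4,i=17, bit8=1)
  nb ..###: next=#  (t=0,i=0, bit7=1)
  nb ..##.: next=#  (t=2,i=6, bit6=1)
  nb ..#.#: next=#  (t=4,i=9, bit5=1)
  nb ..#..: next=#  (t=3,i=11, bit4=1)
  nb ...##: next=#  (t=0,i=11, bit3=1)
  nb ...#.: next=#  (t=4,i=8, bit2=1)
  nb ....#: next=.  (t=0,i=10, bit1=0)
  nb .....: next=#  (t=0,i=8, bit0=1)
  bits 10101110010010010010010111111101 = 2924029437

2924029437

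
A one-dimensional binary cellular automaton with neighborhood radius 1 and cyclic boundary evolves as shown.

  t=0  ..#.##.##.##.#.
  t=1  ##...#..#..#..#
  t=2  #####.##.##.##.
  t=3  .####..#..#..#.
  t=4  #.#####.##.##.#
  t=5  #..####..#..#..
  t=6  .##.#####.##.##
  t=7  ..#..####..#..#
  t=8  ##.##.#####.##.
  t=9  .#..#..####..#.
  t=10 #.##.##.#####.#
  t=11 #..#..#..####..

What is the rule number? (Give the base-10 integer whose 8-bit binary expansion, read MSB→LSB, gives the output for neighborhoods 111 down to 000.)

211

  ### -> #   bit 7 = 1  t=1,i=0
  ##. -> #   bit 6 = 1  t=0,i=5
  #.# -> .   bit 5 = 0  t=0,i=3
  #.. -> #   bit 4 = 1  t=0,i=14
  .## -> .   bit 3 = 0  t=0,i=4
  .#. -> .   bit 2 = 0  t=0,i=2
  ..# -> #   bit 1 = 1  t=0,i=1
  ... -> #   bit 0 = 1  t=0,i=0
  bits 11010011 = 211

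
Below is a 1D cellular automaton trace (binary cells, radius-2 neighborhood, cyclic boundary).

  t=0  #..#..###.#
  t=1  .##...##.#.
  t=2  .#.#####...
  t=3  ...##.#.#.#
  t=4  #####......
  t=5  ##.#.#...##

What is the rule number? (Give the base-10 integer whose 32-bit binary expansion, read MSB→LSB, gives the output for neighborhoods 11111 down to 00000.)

  #####|.  b31=0 t=2,i=5
  ####.|#  b30=1 t=2,i=6
  ###.#|.  b29=0 t=0,i=8
  ###..|.  b28=0 t=2,i=7
  ##.##|#  b27=1 t=0,i=9
  ##.#.|.  b26=0 t=1,i=8
  ##..#|#  b25=1 t=0,i=1
  ##...|#  b24=1 t=1,i=3
  #.###|#  b23=1 t=2,i=3
  #.##.|.  b22=0 t=0,i=10
  #.#.#|.  b21=0 t=3,i=6
  #.#..|.  b20=0 t=1,i=9
  #..##|.  b19=0 t=0,i=5
  #..#.|#  b18=1 t=0,i=2
  #...#|#  b17=1 t=1,i=4
  #....|.  b16=0 t=2,i=9
  .####|#  b15=1 t=2,i=4
  .###.|#  b14=1 t=0,i=7
  .##.#|#  b13=1 t=1,i=7
  .##..|.  b12=0 t=0,i=0
  .#.##|.  b11=0 t=2,i=2
  .#.#.|.  b10=0 t=3,i=7
  .#..#|.  b9=0 t=0,i=4
  .#...|#  b8=1 t=3,i=0
  ..###|#  b7=1 t=0,i=6
  ..##.|#  b6=1 t=1,i=1
  ..#.#|.  b5=0 t=2,i=1
  ..#..|.  b4=0 t=0,i=3
  ...##|#  b3=1 t=1,i=5
  ...#.|.  b2=0 t=2,i=0
  ....#|#  b1=1 t=2,i=10
  .....|.  b0=0 t=4,i=7
  bits 01001011100001101110000111001010 = 1267130826

1267130826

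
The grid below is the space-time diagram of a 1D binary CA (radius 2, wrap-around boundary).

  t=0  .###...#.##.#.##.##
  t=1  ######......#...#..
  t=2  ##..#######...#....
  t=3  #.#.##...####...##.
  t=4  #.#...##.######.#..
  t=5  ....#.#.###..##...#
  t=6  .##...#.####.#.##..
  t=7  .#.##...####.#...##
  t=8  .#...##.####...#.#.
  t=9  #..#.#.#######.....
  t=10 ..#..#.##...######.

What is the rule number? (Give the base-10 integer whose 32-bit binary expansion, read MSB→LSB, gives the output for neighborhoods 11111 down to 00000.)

  ##### -> .   bit 31 = 0  t=1,i=2
  ####. -> #   bit 30 = 1  t=1,i=4
  ###.# -> #   bit 29 = 1  t=4,i=14
  ###.. -> #   bit 28 = 1  t=0,i=3
  ##.## -> #   bit 27 = 1  t=0,i=0
  ##.#. -> .   bit 26 = 0  t=0,i=11
  ##..# -> #   bit 25 = 1  t=2,i=2
  ##... -> #   bit 24 = 1  t=0,i=4
  #.### -> #   bit 23 = 1  t=0,i=1
  #.##. -> .   bit 22 = 0  t=0,i=9
  #.#.# -> #   bit 21 = 1  t=0,i=12
  #.#.. -> .   bit 20 = 0  t=4,i=2
  #..## -> .   bit 19 = 0  t=1,i=18
  #..#. -> #   bit 18 = 1  t=4,i=18
  #...# -> #   bit 17 = 1  t=0,i=5
  #.... -> #   bit 16 = 1  t=1,i=7
  .#### -> #   bit 15 = 1  t=1,i=1
  .###. -> #   bit 14 = 1  t=0,i=2
  .##.# -> .   bit 13 = 0  t=0,i=10
  .##.. -> .   bit 12 = 0  t=2,i=1
  .#.## -> .   bit 11 = 0  t=0,i=8
  .#.#. -> .   bit 10 = 0  t=3,i=1
  .#..# -> .   bit 9 = 0  t=1,i=17
  .#... -> .   bit 8 = 0  t=1,i=13
  ..### -> #   bit 7 = 1  t=1,i=0
  ..##. -> #   bit 6 = 1  t=2,i=0
  ..#.# -> .   bit 5 = 0  t=0,i=7
  ..#.. -> .   bit 4 = 0  t=1,i=12
  ...## -> .   bit 3 = 0  t=2,i=18
  ...#. -> .   bit 2 = 0  t=0,i=6
  ....# -> #   bit 1 = 1  t=1,i=10
  ..... -> #   bit 0 = 1  t=1,i=8
  bits 01111011101001111100000011000011 = 2074591427

2074591427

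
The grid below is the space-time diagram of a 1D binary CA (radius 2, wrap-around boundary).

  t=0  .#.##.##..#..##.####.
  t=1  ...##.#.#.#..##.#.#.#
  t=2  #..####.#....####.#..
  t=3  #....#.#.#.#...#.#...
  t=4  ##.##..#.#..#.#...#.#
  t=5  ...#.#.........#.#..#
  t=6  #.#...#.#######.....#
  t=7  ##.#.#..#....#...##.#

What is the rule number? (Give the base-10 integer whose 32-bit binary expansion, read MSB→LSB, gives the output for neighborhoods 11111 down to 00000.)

1189093719

  nb #####: next=.  (t=6,i=10, bit31=0)
  nb ####.: next=#  (t=0,i=18, bit30=1)
  nb ###.#: next=.  (t=2,i=6, bit29=0)
  nb ###..: next=.  (t=0,i=19, bit28=0)
  nb ##.##: next=.  (t=0,i=5, bit27=0)
  nb ##.#.: next=#  (t=1,i=5, bit26=1)
  nb ##..#: next=#  (t=0,i=8, bit25=1)
  nb ##...: next=.  (t=6,i=15, bit24=0)
  nb #.###: next=#  (t=0,i=16, bit23=1)
  nb #.##.: next=#  (t=0,i=3, bit22=1)
  nb #.#.#: next=#  (t=1,i=6, bit21=1)
  nb #.#..: next=.  (t=1,i=10, bit20=0)
  nb #..##: next=.  (t=0,i=12, bit19=0)
  nb #..#.: next=.  (t=0,i=0, bit18=0)
  nb #...#: next=.  (t=1,i=1, bit17=0)
  nb #....: next=.  (t=2,i=10, bit16=0)
  nb .####: next=.  (t=0,i=17, bit15=0)
  nb .###.: next=.  (t=4,i=0, bit14=0)
  nb .##.#: next=#  (t=0,i=4, bit13=1)
  nb .##..: next=.  (t=0,i=7, bit12=0)
  nb .#.##: next=.  (t=0,i=2, bit11=0)
  nb .#.#.: next=.  (t=1,i=7, bit10=0)
  nb .#..#: next=.  (t=0,i=11, bit9=0)
  nb .#...: next=#  (t=1,i=0, bit8=1)
  nb ..###: next=.  (t=2,i=3, bit7=0)
  nb ..##.: next=#  (t=0,i=13, bit6=1)
  nb ..#.#: next=.  (t=0,i=1, bit5=0)
  nb ..#..: next=#  (t=0,i=10, bit4=1)
  nb ...##: next=.  (t=1,i=2, bit3=0)
  nb ...#.: next=#  (t=3,i=4, bit2=1)
  nb ....#: next=#  (t=2,i=11, bit1=1)
  nb .....: next=#  (t=5,i=8, bit0=1)
  bits 01000110111000000010000101010111 = 1189093719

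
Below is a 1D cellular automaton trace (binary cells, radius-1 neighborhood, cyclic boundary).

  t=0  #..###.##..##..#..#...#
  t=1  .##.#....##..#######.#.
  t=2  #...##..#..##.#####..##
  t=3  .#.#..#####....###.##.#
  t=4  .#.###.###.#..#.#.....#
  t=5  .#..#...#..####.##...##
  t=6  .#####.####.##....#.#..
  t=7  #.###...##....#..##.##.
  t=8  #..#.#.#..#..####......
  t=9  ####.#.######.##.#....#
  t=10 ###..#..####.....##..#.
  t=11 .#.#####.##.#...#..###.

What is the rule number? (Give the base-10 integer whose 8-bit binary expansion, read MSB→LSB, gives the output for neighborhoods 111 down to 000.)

150

  ### -> #   bit 7 = 1  t=0,i=4
  ##. -> .   bit 6 = 0  t=0,i=0
  #.# -> .   bit 5 = 0  t=0,i=6
  #.. -> #   bit 4 = 1  t=0,i=1
  .## -> .   bit 3 = 0  t=0,i=3
  .#. -> #   bit 2 = 1  t=0,i=15
  ..# -> #   bit 1 = 1  t=0,i=2
  ... -> .   bit 0 = 0  t=0,i=20
  bits 10010110 = 150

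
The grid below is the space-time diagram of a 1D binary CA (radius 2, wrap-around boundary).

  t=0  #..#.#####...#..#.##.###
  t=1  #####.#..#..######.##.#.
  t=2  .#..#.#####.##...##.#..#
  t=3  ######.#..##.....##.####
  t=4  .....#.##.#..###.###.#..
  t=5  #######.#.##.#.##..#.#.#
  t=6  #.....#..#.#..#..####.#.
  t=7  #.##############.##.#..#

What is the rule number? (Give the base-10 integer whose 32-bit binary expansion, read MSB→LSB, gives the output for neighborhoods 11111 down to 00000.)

974499575

  ##### -> .   bit 31 = 0  t=0,i=7
  ####. -> .   bit 30 = 0  t=0,i=8
  ###.# -> #   bit 29 = 1  t=1,i=4
  ###.. -> #   bit 28 = 1  t=0,i=0
  ##.## -> #   bit 27 = 1  t=0,i=20
  ##.#. -> .   bit 26 = 0  t=1,i=5
  ##..# -> #   bit 25 = 1  t=0,i=1
  ##... -> .   bit 24 = 0  t=0,i=10
  #.### -> .   bit 23 = 0  t=0,i=5
  #.##. -> .   bit 22 = 0  t=0,i=18
  #.#.# -> .   bit 21 = 0  t=1,i=22
  #.#.. -> #   bit 20 = 1  t=1,i=6
  #..## -> .   bit 19 = 0  t=1,i=11
  #..#. -> #   bit 18 = 1  t=0,i=2
  #...# -> .   bit 17 = 0  t=0,i=11
  #.... -> #   bit 16 = 1  t=3,i=13
  .#### -> #   bit 15 = 1  t=0,i=6
  .###. -> .   bit 14 = 0  t=4,i=14
  .##.# -> #   bit 13 = 1  t=0,i=19
  .##.. -> .   bit 12 = 0  t=2,i=13
  .#.## -> #   bit 11 = 1  t=0,i=4
  .#.#. -> #   bit 10 = 1  t=2,i=0
  .#..# -> #   bit 9 = 1  t=0,i=14
  .#... -> .   bit 8 = 0  t=4,i=22
  ..### -> #   bit 7 = 1  t=1,i=12
  ..##. -> #   bit 6 = 1  t=2,i=17
  ..#.# -> #   bit 5 = 1  t=0,i=3
  ..#.. -> #   bit 4 = 1  t=0,i=13
  ...## -> .   bit 3 = 0  t=2,i=16
  ...#. -> #   bit 2 = 1  t=0,i=12
  ....# -> #   bit 1 = 1  t=3,i=15
  ..... -> #   bit 0 = 1  t=3,i=14
  bits 00111010000101011010111011110111 = 974499575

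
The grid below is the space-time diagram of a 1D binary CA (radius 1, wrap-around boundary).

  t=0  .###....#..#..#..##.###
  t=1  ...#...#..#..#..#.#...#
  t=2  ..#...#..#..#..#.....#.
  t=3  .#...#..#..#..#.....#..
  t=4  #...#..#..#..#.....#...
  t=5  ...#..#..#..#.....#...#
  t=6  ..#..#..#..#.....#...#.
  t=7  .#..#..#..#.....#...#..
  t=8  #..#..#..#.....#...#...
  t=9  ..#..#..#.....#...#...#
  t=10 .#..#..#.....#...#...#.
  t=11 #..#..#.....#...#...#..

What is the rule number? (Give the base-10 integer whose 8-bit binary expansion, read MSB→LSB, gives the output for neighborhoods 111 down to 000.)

66

  [7] ### => .  t=0,i=2
  [6] ##. => #  t=0,i=3
  [5] #.# => .  t=0,i=0
  [4] #.. => .  t=0,i=4
  [3] .## => .  t=0,i=1
  [2] .#. => .  t=0,i=8
  [1] ..# => #  t=0,i=7
  [0] ... => .  t=0,i=5
  bits 01000010 = 66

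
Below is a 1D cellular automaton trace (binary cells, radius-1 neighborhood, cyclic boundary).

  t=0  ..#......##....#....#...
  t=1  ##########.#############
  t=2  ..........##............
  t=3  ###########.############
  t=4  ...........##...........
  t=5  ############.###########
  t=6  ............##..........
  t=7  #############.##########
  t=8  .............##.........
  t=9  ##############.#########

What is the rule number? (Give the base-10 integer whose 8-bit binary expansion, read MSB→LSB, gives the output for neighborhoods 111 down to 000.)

63

  ###|.  b7=0 t=1,i=0
  ##.|.  b6=0 t=0,i=10
  #.#|#  b5=1 t=1,i=10
  #..|#  b4=1 t=0,i=3
  .##|#  b3=1 t=0,i=9
  .#.|#  b2=1 t=0,i=2
  ..#|#  b1=1 t=0,i=1
  ...|#  b0=1 t=0,i=0
  bits 00111111 = 63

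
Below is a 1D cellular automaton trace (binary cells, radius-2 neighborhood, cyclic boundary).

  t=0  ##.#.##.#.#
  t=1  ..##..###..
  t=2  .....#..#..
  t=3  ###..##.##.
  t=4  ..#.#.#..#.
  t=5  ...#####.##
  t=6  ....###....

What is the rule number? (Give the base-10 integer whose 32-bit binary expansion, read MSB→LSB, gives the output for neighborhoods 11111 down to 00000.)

  #####|#  b31=1 t=5,i=5
  ####.|#  b30=1 t=5,i=6
  ###.#|.  b29=0 t=0,i=1
  ###..|#  b28=1 t=1,i=8
  ##.##|.  b27=0 t=3,i=7
  ##.#.|#  b26=1 t=0,i=2
  ##..#|.  b25=0 t=1,i=4
  ##...|.  b24=0 t=1,i=9
  #.###|.  b23=0 t=0,i=10
  #.##.|.  b22=0 t=0,i=5
  #.#.#|#  b21=1 t=0,i=3
  #.#..|#  b20=1 t=4,i=6
  #..##|#  b19=1 t=1,i=5
  #..#.|.  b18=0 t=2,i=7
  #...#|.  b17=0 t=4,i=0
  #....|.  b16=0 t=1,i=10
  .####|#  b15=1 t=5,i=4
  .###.|.  b14=0 t=0,i=0
  .##.#|#  b13=1 t=0,i=6
  .##..|.  b12=0 t=1,i=3
  .#.##|.  b11=0 t=0,i=4
  .#.#.|#  b10=1 t=4,i=3
  .#..#|#  b9=1 t=2,i=6
  .#...|#  b8=1 t=2,i=9
  ..###|.  b7=0 t=1,i=6
  ..##.|.  b6=0 t=1,i=2
  ..#.#|.  b5=0 t=4,i=2
  ..#..|#  b4=1 t=2,i=5
  ...##|.  b3=0 t=1,i=1
  ...#.|.  b2=0 t=2,i=4
  ....#|.  b1=0 t=1,i=0
  .....|#  b0=1 t=2,i=0
  bits 11010100001110001010011100010001 = 3560482577

3560482577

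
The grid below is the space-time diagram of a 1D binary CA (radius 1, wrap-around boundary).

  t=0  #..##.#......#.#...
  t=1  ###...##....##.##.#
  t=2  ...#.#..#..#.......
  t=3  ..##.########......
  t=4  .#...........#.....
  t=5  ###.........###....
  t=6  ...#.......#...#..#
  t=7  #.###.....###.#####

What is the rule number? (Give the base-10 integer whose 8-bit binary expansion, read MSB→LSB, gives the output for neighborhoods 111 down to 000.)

  [7] ### => .  t=1,i=0
  [6] ##. => .  t=0,i=4
  [5] #.# => .  t=0,i=5
  [4] #.. => #  t=0,i=1
  [3] .## => .  t=0,i=3
  [2] .#. => #  t=0,i=0
  [1] ..# => #  t=0,i=2
  [0] ... => .  t=0,i=8
  bits 00010110 = 22

22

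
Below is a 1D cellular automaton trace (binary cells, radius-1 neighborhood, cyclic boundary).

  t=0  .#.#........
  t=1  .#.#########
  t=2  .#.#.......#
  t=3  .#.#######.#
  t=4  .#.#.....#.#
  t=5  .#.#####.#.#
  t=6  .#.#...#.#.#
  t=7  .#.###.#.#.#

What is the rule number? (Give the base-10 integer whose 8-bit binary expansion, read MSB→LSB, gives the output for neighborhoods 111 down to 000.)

93

  [7] ### => .  t=1,i=4
  [6] ##. => #  t=1,i=11
  [5] #.# => .  t=0,i=2
  [4] #.. => #  t=0,i=4
  [3] .## => #  t=1,i=3
  [2] .#. => #  t=0,i=1
  [1] ..# => .  t=0,i=0
  [0] ... => #  t=0,i=5
  bits 01011101 = 93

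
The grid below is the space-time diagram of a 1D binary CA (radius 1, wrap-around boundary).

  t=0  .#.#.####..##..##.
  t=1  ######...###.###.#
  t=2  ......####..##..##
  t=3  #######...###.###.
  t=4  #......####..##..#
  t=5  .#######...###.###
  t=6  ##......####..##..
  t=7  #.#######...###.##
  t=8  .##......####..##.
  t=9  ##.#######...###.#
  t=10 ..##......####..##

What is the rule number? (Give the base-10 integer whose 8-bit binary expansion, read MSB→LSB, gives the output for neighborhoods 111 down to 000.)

63

  ### -> .   bit 7 = 0  t=0,i=6
  ##. -> .   bit 6 = 0  t=0,i=8
  #.# -> #   bit 5 = 1  t=0,i=2
  #.. -> #   bit 4 = 1  t=0,i=9
  .## -> #   bit 3 = 1  t=0,i=5
  .#. -> #   bit 2 = 1  t=0,i=1
  ..# -> #   bit 1 = 1  t=0,i=0
  ... -> #   bit 0 = 1  t=1,i=7
  bits 00111111 = 63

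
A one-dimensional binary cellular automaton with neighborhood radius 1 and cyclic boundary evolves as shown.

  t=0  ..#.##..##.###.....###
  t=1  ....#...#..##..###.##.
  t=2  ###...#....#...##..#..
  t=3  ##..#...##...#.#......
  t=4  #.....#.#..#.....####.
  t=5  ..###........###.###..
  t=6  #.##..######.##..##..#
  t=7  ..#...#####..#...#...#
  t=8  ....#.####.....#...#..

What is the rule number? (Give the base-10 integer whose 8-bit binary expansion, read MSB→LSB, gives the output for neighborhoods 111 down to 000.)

137

  ###|#  b7=1 t=0,i=12
  ##.|.  b6=0 t=0,i=5
  #.#|.  b5=0 t=0,i=3
  #..|.  b4=0 t=0,i=0
  .##|#  b3=1 t=0,i=4
  .#.|.  b2=0 t=0,i=2
  ..#|.  b1=0 t=0,i=1
  ...|#  b0=1 t=0,i=15
  bits 10001001 = 137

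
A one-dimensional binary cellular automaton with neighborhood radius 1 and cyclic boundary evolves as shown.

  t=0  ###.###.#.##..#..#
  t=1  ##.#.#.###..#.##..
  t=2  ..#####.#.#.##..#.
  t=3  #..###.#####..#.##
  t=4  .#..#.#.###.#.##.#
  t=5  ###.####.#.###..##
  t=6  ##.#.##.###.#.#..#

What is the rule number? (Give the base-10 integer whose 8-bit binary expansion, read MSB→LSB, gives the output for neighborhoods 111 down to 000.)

  ### -> #   bit 7 = 1  t=0,i=0
  ##. -> .   bit 6 = 0  t=0,i=2
  #.# -> #   bit 5 = 1  t=0,i=3
  #.. -> #   bit 4 = 1  t=0,i=12
  .## -> .   bit 3 = 0  t=0,i=4
  .#. -> #   bit 2 = 1  t=0,i=8
  ..# -> .   bit 1 = 0  t=0,i=13
  ... -> #   bit 0 = 1  t=2,i=0
  bits 10110101 = 181

181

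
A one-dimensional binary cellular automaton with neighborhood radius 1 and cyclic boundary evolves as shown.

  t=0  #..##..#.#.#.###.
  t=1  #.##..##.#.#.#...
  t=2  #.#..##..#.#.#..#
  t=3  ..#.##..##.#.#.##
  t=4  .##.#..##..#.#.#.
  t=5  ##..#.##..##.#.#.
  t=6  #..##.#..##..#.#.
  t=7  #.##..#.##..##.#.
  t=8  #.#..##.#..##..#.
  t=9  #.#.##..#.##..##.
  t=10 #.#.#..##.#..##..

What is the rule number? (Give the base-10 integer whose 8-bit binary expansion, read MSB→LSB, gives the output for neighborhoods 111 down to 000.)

  [7] ### => .  t=0,i=14
  [6] ##. => .  t=0,i=4
  [5] #.# => .  t=0,i=8
  [4] #.. => .  t=0,i=1
  [3] .## => #  t=0,i=3
  [2] .#. => #  t=0,i=0
  [1] ..# => #  t=0,i=2
  [0] ... => .  t=1,i=15
  bits 00001110 = 14

14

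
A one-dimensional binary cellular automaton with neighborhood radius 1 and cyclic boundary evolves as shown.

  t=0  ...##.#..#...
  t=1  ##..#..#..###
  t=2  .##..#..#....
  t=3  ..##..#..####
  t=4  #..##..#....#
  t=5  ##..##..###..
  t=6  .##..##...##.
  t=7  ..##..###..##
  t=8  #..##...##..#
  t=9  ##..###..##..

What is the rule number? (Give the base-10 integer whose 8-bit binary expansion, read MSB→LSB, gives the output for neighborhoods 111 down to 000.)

  ###|.  b7=0 t=1,i=0
  ##.|#  b6=1 t=0,i=4
  #.#|.  b5=0 t=0,i=5
  #..|#  b4=1 t=0,i=7
  .##|.  b3=0 t=0,i=3
  .#.|.  b2=0 t=0,i=6
  ..#|.  b1=0 t=0,i=2
  ...|#  b0=1 t=0,i=0
  bits 01010001 = 81

81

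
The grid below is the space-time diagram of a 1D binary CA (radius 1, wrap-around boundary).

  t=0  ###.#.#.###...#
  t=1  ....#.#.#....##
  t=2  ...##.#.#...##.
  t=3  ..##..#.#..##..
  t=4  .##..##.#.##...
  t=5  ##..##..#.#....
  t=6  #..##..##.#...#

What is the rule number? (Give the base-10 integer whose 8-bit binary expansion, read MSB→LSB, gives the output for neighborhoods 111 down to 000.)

  ### -> .   bit 7 = 0  t=0,i=0
  ##. -> .   bit 6 = 0  t=0,i=2
  #.# -> .   bit 5 = 0  t=0,i=3
  #.. -> .   bit 4 = 0  t=0,i=11
  .## -> #   bit 3 = 1  t=0,i=8
  .#. -> #   bit 2 = 1  t=0,i=4
  ..# -> #   bit 1 = 1  t=0,i=13
  ... -> .   bit 0 = 0  t=0,i=12
  bits 00001110 = 14

14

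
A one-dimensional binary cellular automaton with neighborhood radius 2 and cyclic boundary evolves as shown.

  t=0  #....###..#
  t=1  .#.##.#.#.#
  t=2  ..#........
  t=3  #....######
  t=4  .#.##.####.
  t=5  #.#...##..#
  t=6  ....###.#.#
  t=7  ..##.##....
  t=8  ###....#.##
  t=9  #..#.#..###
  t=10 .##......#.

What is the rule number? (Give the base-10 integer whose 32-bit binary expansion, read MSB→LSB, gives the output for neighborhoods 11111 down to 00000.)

2743519307

  [31] ##### => #  t=3,i=7
  [30] ####. => .  t=3,i=10
  [29] ###.# => #  t=6,i=6
  [28] ###.. => .  t=0,i=7
  [27] ##.## => .  t=4,i=5
  [26] ##.#. => .  t=1,i=5
  [25] ##..# => #  t=0,i=8
  [24] ##... => #  t=0,i=1
  [23] #.### => #  t=4,i=6
  [22] #.##. => .  t=1,i=3
  [21] #.#.# => .  t=1,i=1
  [20] #.#.. => .  t=5,i=2
  [19] #..## => .  t=0,i=9
  [18] #..#. => #  t=4,i=0
  [17] #...# => #  t=5,i=4
  [16] #.... => .  t=0,i=2
  [15] .#### => #  t=3,i=6
  [14] .###. => #  t=0,i=6
  [13] .##.# => .  t=1,i=4
  [12] .##.. => .  t=0,i=0
  [11] .#.## => #  t=1,i=2
  [10] .#.#. => .  t=1,i=0
  [9] .#..# => .  t=9,i=6
  [8] .#... => .  t=2,i=3
  [7] ..### => .  t=0,i=5
  [6] ..##. => #  t=0,i=10
  [5] ..#.# => .  t=4,i=1
  [4] ..#.. => .  t=2,i=2
  [3] ...## => #  t=0,i=4
  [2] ...#. => .  t=2,i=1
  [1] ....# => #  t=0,i=3
  [0] ..... => #  t=2,i=5
  bits 10100011100001101100100001001011 = 2743519307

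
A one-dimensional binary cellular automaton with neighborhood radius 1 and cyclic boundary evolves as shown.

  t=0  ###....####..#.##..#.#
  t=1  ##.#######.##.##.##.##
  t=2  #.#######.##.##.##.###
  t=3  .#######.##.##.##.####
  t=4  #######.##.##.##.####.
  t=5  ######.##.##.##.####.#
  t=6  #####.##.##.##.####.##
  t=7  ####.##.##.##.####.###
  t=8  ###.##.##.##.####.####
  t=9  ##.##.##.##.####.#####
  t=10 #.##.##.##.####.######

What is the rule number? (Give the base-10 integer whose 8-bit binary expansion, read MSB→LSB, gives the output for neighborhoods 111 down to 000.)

187

  nb ###: next=#  (t=0,i=0, bit7=1)
  nb ##.: next=.  (t=0,i=2, bit6=0)
  nb #.#: next=#  (t=0,i=14, bit5=1)
  nb #..: next=#  (t=0,i=3, bit4=1)
  nb .##: next=#  (t=0,i=7, bit3=1)
  nb .#.: next=.  (t=0,i=13, bit2=0)
  nb ..#: next=#  (t=0,i=6, bit1=1)
  nb ...: next=#  (t=0,i=4, bit0=1)
  bits 10111011 = 187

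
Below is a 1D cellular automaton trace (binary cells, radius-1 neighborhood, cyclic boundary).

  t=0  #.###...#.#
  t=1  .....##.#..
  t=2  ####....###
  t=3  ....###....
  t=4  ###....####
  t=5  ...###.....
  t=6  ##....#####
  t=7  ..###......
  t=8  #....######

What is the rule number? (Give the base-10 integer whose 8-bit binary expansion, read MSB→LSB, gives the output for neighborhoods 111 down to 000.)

21

  [7] ### => .  t=0,i=3
  [6] ##. => .  t=0,i=0
  [5] #.# => .  t=0,i=1
  [4] #.. => #  t=0,i=5
  [3] .## => .  t=0,i=2
  [2] .#. => #  t=0,i=8
  [1] ..# => .  t=0,i=7
  [0] ... => #  t=0,i=6
  bits 00010101 = 21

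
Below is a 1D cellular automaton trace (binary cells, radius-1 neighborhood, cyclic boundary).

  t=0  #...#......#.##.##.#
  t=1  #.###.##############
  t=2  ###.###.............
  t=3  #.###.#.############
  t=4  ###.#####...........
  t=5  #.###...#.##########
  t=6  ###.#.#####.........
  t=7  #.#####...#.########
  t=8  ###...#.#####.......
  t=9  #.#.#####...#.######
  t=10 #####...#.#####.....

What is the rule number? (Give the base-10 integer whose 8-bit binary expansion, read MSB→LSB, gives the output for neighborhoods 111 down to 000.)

111

  nb ###: next=.  (t=1,i=3, bit7=0)
  nb ##.: next=#  (t=0,i=0, bit6=1)
  nb #.#: next=#  (t=0,i=12, bit5=1)
  nb #..: next=.  (t=0,i=1, bit4=0)
  nb .##: next=#  (t=0,i=13, bit3=1)
  nb .#.: next=#  (t=0,i=4, bit2=1)
  nb ..#: next=#  (t=0,i=3, bit1=1)
  nb ...: next=#  (t=0,i=2, bit0=1)
  bits 01101111 = 111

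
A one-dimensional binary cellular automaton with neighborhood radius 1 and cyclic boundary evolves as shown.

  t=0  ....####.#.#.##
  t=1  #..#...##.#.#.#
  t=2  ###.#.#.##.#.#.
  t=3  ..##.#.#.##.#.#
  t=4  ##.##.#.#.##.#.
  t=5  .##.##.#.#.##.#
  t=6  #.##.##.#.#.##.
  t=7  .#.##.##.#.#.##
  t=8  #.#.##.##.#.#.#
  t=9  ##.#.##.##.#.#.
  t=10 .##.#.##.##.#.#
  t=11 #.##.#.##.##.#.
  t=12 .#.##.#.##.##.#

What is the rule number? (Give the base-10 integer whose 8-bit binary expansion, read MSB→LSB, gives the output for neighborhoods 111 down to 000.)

  ### -> .   bit 7 = 0  t=0,i=5
  ##. -> #   bit 6 = 1  t=0,i=7
  #.# -> #   bit 5 = 1  t=0,i=8
  #.. -> #   bit 4 = 1  t=0,i=0
  .## -> .   bit 3 = 0  t=0,i=4
  .#. -> .   bit 2 = 0  t=0,i=9
  ..# -> #   bit 1 = 1  t=0,i=3
  ... -> .   bit 0 = 0  t=0,i=1
  bits 01110010 = 114

114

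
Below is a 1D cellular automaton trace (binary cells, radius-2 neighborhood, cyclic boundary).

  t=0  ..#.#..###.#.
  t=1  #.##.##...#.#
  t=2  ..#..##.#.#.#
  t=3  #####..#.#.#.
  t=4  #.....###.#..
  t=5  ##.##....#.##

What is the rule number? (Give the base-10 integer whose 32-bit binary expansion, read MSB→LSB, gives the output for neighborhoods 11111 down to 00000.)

  [31] ##### => .  t=3,i=2
  [30] ####. => .  t=3,i=3
  [29] ###.# => .  t=0,i=9
  [28] ###.. => .  t=3,i=4
  [27] ##.## => .  t=1,i=1
  [26] ##.#. => #  t=0,i=10
  [25] ##..# => .  t=3,i=5
  [24] ##... => .  t=1,i=7
  [23] #.### => #  t=3,i=0
  [22] #.##. => #  t=1,i=2
  [21] #.#.# => .  t=2,i=8
  [20] #.#.. => .  t=0,i=4
  [19] #..## => #  t=0,i=6
  [18] #..#. => #  t=2,i=1
  [17] #...# => #  t=0,i=0
  [16] #.... => .  t=4,i=2
  [15] .#### => .  t=3,i=1
  [14] .###. => .  t=0,i=8
  [13] .##.# => .  t=1,i=0
  [12] .##.. => #  t=1,i=6
  [11] .#.## => .  t=1,i=11
  [10] .#.#. => #  t=0,i=3
  [9] .#..# => #  t=0,i=5
  [8] .#... => #  t=0,i=12
  [7] ..### => .  t=0,i=7
  [6] ..##. => .  t=2,i=5
  [5] ..#.# => #  t=0,i=2
  [4] ..#.. => #  t=2,i=2
  [3] ...## => .  t=4,i=5
  [2] ...#. => .  t=0,i=1
  [1] ....# => #  t=4,i=4
  [0] ..... => #  t=4,i=3
  bits 00000100110011100001011100110011 = 80615219

80615219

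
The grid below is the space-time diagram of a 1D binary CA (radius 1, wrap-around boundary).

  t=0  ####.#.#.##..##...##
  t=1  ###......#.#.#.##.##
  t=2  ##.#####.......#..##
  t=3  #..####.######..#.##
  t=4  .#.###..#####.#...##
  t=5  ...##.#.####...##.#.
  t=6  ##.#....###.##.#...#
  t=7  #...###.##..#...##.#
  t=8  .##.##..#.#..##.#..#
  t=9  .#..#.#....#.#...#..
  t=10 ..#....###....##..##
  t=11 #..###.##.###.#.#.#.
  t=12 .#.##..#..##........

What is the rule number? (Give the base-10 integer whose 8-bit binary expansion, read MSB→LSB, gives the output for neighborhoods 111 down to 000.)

153

  nb ###: next=#  (t=0,i=0, bit7=1)
  nb ##.: next=.  (t=0,i=3, bit6=0)
  nb #.#: next=.  (t=0,i=4, bit5=0)
  nb #..: next=#  (t=0,i=11, bit4=1)
  nb .##: next=#  (t=0,i=9, bit3=1)
  nb .#.: next=.  (t=0,i=5, bit2=0)
  nb ..#: next=.  (t=0,i=12, bit1=0)
  nb ...: next=#  (t=0,i=16, bit0=1)
  bits 10011001 = 153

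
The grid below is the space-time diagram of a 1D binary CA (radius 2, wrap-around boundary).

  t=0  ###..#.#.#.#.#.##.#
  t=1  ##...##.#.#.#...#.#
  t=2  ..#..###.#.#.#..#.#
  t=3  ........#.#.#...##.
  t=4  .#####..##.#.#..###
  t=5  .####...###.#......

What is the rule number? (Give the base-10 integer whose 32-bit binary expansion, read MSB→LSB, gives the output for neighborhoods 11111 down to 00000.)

3313546593

  ##### -> #   bit 31 = 1  t=4,i=3
  ####. -> #   bit 30 = 1  t=0,i=1
  ###.# -> .   bit 29 = 0  t=2,i=7
  ###.. -> .   bit 28 = 0  t=0,i=2
  ##.## -> .   bit 27 = 0  t=0,i=17
  ##.#. -> #   bit 26 = 1  t=1,i=7
  ##..# -> .   bit 25 = 0  t=0,i=3
  ##... -> #   bit 24 = 1  t=1,i=2
  #.### -> #   bit 23 = 1  t=0,i=18
  #.##. -> .   bit 22 = 0  t=0,i=15
  #.#.# -> .   bit 21 = 0  t=0,i=7
  #.#.. -> .   bit 20 = 0  t=1,i=12
  #..## -> .   bit 19 = 0  t=2,i=4
  #..#. -> .   bit 18 = 0  t=0,i=4
  #...# -> .   bit 17 = 0  t=1,i=3
  #.... -> .   bit 16 = 0  t=3,i=0
  .#### -> #   bit 15 = 1  t=0,i=0
  .###. -> .   bit 14 = 0  t=1,i=0
  .##.# -> #   bit 13 = 1  t=0,i=16
  .##.. -> #   bit 12 = 1  t=3,i=17
  .#.## -> .   bit 11 = 0  t=0,i=14
  .#.#. -> #   bit 10 = 1  t=0,i=6
  .#..# -> .   bit 9 = 0  t=2,i=0
  .#... -> #   bit 8 = 1  t=1,i=13
  ..### -> .   bit 7 = 0  t=2,i=5
  ..##. -> #   bit 6 = 1  t=1,i=5
  ..#.# -> #   bit 5 = 1  t=0,i=5
  ..#.. -> .   bit 4 = 0  t=2,i=2
  ...## -> .   bit 3 = 0  t=1,i=4
  ...#. -> .   bit 2 = 0  t=1,i=15
  ....# -> .   bit 1 = 0  t=3,i=6
  ..... -> #   bit 0 = 1  t=3,i=1
  bits 11000101100000001011010101100001 = 3313546593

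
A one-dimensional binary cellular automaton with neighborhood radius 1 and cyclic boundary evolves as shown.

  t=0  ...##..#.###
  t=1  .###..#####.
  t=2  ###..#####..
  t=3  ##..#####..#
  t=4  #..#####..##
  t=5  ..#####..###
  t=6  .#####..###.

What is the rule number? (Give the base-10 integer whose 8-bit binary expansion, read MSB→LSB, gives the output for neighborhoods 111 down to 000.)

  ###|#  b7=1 t=0,i=10
  ##.|.  b6=0 t=0,i=4
  #.#|#  b5=1 t=0,i=8
  #..|.  b4=0 t=0,i=0
  .##|#  b3=1 t=0,i=3
  .#.|#  b2=1 t=0,i=7
  ..#|#  b1=1 t=0,i=2
  ...|#  b0=1 t=0,i=1
  bits 10101111 = 175

175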